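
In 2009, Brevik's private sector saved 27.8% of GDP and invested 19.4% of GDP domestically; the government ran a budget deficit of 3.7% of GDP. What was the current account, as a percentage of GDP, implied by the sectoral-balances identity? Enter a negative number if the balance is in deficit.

4.7

By the sectoral-balances identity, CA = (S_private - I) + (T - G).
Private balance = 27.8 - 19.4 = 8.4
Government balance (T - G) = -3.7
CA = 8.4 + (-3.7) = 4.7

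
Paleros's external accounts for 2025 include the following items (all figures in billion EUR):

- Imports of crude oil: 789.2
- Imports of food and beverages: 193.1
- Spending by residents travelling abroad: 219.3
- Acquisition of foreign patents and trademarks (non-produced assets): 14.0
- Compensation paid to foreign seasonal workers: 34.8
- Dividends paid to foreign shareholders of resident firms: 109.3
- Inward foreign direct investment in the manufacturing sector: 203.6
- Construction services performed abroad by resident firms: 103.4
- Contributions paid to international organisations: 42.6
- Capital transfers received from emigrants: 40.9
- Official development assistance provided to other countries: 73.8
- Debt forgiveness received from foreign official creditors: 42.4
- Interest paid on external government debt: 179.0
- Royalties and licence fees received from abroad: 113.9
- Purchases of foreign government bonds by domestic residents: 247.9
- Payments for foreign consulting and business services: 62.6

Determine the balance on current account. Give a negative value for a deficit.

Goods: -193.1 - 789.2 = -982.3
Services: 113.9 + 103.4 - 219.3 - 62.6 = -64.6
Primary income: -179.0 - 109.3 - 34.8 = -323.1
Secondary income: -73.8 - 42.6 = -116.4
Current account = (-982.3) + (-64.6) + (-323.1) + (-116.4) = -1486.4
(Excluded from the current account — capital account: acquisition of foreign patents and trademarks (non-produced assets) 14.0, capital transfers received from emigrants 40.9, debt forgiveness received from foreign official creditors 42.4; financial account: inward foreign direct investment in the manufacturing sector 203.6, purchases of foreign government bonds by domestic residents 247.9.)

-1486.4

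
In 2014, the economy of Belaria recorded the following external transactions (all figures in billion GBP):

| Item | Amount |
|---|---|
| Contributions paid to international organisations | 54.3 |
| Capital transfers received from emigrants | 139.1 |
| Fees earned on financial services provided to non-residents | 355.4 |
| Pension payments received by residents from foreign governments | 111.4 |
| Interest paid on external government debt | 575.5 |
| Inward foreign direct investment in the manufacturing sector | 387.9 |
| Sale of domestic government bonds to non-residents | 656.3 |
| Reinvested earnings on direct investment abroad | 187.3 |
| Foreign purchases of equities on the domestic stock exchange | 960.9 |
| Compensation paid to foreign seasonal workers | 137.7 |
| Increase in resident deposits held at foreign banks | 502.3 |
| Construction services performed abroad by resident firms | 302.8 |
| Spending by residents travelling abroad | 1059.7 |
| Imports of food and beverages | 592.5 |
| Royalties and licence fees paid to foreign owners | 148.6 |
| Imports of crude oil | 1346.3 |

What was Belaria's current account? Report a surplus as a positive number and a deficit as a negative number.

Goods: -1346.3 - 592.5 = -1938.8
Services: -1059.7 - 148.6 + 355.4 + 302.8 = -550.1
Primary income: -137.7 + 187.3 - 575.5 = -525.9
Secondary income: -54.3 + 111.4 = 57.1
Current account = (-1938.8) + (-550.1) + (-525.9) + 57.1 = -2957.7
(Excluded from the current account — capital account: capital transfers received from emigrants 139.1; financial account: inward foreign direct investment in the manufacturing sector 387.9, sale of domestic government bonds to non-residents 656.3, foreign purchases of equities on the domestic stock exchange 960.9, increase in resident deposits held at foreign banks 502.3.)

-2957.7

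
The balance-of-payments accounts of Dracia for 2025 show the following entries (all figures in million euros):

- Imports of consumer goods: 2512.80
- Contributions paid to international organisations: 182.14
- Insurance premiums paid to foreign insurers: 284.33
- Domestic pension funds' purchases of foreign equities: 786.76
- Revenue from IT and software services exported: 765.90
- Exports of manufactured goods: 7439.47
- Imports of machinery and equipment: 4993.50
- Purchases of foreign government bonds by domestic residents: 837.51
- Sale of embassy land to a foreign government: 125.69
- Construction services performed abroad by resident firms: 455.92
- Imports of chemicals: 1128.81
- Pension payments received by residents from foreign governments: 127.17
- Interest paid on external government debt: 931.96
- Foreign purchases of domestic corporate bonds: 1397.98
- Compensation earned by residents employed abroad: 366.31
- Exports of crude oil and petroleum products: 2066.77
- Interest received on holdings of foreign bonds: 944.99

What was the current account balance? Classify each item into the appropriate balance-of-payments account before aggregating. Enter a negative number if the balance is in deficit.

2132.99

Goods: 2066.77 - 2512.80 + 7439.47 - 4993.50 - 1128.81 = 871.13
Services: 455.92 + 765.90 - 284.33 = 937.49
Primary income: 366.31 - 931.96 + 944.99 = 379.34
Secondary income: 127.17 - 182.14 = -54.97
Current account = 871.13 + 937.49 + 379.34 + (-54.97) = 2132.99
(Excluded from the current account — financial account: domestic pension funds' purchases of foreign equities 786.76, purchases of foreign government bonds by domestic residents 837.51, foreign purchases of domestic corporate bonds 1397.98; capital account: sale of embassy land to a foreign government 125.69.)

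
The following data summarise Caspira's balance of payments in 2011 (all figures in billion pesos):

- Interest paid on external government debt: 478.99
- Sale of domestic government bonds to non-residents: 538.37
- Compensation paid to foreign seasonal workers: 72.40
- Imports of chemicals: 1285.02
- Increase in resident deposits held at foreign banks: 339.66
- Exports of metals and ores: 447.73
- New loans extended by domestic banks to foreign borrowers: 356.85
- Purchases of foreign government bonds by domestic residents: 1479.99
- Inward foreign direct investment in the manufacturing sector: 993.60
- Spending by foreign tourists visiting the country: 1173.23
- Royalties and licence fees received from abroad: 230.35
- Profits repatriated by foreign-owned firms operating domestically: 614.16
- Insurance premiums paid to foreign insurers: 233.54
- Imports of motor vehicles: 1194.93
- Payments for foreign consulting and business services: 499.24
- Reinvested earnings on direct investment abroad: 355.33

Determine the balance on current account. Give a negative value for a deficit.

Goods: 447.73 - 1285.02 - 1194.93 = -2032.22
Services: -499.24 - 233.54 + 230.35 + 1173.23 = 670.80
Primary income: -478.99 - 72.40 + 355.33 - 614.16 = -810.22
Current account = (-2032.22) + 670.80 + (-810.22) = -2171.64
(Excluded from the current account — financial account: sale of domestic government bonds to non-residents 538.37, increase in resident deposits held at foreign banks 339.66, new loans extended by domestic banks to foreign borrowers 356.85, purchases of foreign government bonds by domestic residents 1479.99, inward foreign direct investment in the manufacturing sector 993.60.)

-2171.64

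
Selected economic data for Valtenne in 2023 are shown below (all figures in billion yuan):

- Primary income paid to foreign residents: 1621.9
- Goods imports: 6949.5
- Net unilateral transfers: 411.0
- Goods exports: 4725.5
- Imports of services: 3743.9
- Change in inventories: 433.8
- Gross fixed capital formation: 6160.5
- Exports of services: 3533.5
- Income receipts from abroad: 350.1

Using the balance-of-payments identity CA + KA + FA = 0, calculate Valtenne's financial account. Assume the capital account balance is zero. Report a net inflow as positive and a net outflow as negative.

Goods balance = 4725.5 - 6949.5 = -2224.0
Services balance = 3533.5 - 3743.9 = -210.4
Trade balance (goods + services) = -2224.0 + (-210.4) = -2434.4
Net primary income = 350.1 - 1621.9 = -1271.8
Net secondary income = 411.0
Current account = -2434.4 + (-1271.8) + 411.0 = -3295.2
Financial account = -(-3295.2) = 3295.2

3295.2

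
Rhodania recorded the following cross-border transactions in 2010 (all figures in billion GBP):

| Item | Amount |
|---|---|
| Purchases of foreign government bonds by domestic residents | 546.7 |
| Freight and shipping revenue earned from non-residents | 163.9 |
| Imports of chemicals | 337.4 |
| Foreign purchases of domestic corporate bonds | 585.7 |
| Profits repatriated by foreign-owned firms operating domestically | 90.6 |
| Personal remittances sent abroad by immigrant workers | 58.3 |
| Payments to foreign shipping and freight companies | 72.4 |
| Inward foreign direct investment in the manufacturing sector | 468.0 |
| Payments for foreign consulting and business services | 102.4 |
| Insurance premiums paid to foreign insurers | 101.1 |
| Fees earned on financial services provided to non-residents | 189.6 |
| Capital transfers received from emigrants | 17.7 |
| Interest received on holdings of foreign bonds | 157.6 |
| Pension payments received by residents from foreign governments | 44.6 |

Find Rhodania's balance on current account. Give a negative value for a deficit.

-206.5

Goods: -337.4
Services: -102.4 + 163.9 + 189.6 - 101.1 - 72.4 = 77.6
Primary income: -90.6 + 157.6 = 67.0
Secondary income: 44.6 - 58.3 = -13.7
Current account = (-337.4) + 77.6 + 67.0 + (-13.7) = -206.5
(Excluded from the current account — financial account: purchases of foreign government bonds by domestic residents 546.7, foreign purchases of domestic corporate bonds 585.7, inward foreign direct investment in the manufacturing sector 468.0; capital account: capital transfers received from emigrants 17.7.)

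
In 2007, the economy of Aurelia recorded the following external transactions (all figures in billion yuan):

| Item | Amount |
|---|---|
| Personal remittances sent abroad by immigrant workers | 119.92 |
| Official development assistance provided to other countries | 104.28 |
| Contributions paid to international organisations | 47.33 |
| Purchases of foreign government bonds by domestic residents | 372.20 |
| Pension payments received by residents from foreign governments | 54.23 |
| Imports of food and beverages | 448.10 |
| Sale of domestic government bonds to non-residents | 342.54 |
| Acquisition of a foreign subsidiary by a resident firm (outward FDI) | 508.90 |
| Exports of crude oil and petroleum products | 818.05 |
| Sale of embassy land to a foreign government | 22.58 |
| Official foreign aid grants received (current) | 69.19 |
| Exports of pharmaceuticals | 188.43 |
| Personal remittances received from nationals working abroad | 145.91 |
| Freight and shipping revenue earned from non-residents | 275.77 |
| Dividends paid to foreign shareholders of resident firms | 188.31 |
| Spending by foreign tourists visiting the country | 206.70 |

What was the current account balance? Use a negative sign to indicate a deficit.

850.34

Goods: -448.10 + 188.43 + 818.05 = 558.38
Services: 206.70 + 275.77 = 482.47
Primary income: -188.31
Secondary income: -119.92 - 104.28 - 47.33 + 69.19 + 54.23 + 145.91 = -2.20
Current account = 558.38 + 482.47 + (-188.31) + (-2.20) = 850.34
(Excluded from the current account — financial account: purchases of foreign government bonds by domestic residents 372.20, sale of domestic government bonds to non-residents 342.54, acquisition of a foreign subsidiary by a resident firm (outward FDI) 508.90; capital account: sale of embassy land to a foreign government 22.58.)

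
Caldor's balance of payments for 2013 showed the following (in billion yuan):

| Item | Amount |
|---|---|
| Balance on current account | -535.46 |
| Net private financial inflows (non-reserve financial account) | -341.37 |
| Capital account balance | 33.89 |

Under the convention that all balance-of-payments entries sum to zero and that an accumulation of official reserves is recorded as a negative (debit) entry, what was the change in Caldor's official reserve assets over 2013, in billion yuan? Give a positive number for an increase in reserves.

Official reserve transactions balance = -((-535.46) + 33.89 + (-341.37)) = 842.94
An accumulation of reserves is recorded as a debit (negative entry), so the change in the stock of reserves is the negative of that balance.
Change in official reserves = -(842.94) = -842.94

-842.94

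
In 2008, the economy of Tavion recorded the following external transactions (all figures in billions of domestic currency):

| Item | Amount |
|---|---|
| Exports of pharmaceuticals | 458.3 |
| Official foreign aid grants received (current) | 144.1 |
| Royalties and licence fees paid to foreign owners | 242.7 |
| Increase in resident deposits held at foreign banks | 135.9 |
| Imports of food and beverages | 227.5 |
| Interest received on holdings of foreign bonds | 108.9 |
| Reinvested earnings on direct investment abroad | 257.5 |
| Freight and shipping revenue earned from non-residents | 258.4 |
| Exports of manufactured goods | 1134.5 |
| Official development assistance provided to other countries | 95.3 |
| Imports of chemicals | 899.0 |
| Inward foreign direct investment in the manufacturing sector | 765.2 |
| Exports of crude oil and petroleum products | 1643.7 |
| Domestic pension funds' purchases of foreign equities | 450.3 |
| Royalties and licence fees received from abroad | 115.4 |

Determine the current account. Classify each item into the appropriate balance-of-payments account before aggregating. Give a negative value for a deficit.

2656.3

Goods: 458.3 - 227.5 + 1643.7 + 1134.5 - 899.0 = 2110.0
Services: 258.4 + 115.4 - 242.7 = 131.1
Primary income: 257.5 + 108.9 = 366.4
Secondary income: 144.1 - 95.3 = 48.8
Current account = 2110.0 + 131.1 + 366.4 + 48.8 = 2656.3
(Excluded from the current account — financial account: increase in resident deposits held at foreign banks 135.9, inward foreign direct investment in the manufacturing sector 765.2, domestic pension funds' purchases of foreign equities 450.3.)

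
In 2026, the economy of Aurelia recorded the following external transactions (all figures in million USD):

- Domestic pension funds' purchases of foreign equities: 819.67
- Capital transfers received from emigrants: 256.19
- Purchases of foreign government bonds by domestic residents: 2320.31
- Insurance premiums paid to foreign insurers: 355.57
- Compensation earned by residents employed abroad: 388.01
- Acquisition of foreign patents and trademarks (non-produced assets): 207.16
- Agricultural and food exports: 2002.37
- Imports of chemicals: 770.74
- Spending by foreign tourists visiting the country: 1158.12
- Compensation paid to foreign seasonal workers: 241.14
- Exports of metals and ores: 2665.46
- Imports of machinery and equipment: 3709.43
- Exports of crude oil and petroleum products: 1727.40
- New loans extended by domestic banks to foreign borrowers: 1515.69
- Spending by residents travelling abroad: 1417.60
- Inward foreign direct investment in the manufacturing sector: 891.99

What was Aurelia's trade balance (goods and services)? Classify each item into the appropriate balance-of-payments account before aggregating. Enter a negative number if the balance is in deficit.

1300.01

Goods: -3709.43 + 1727.40 - 770.74 + 2665.46 + 2002.37 = 1915.06
Services: -355.57 + 1158.12 - 1417.60 = -615.05
Trade balance = 1915.06 + (-615.05) = 1300.01
(Excluded from the trade balance — financial account: domestic pension funds' purchases of foreign equities 819.67, purchases of foreign government bonds by domestic residents 2320.31, new loans extended by domestic banks to foreign borrowers 1515.69, inward foreign direct investment in the manufacturing sector 891.99; capital account: capital transfers received from emigrants 256.19, acquisition of foreign patents and trademarks (non-produced assets) 207.16; primary income: compensation earned by residents employed abroad 388.01, compensation paid to foreign seasonal workers 241.14.)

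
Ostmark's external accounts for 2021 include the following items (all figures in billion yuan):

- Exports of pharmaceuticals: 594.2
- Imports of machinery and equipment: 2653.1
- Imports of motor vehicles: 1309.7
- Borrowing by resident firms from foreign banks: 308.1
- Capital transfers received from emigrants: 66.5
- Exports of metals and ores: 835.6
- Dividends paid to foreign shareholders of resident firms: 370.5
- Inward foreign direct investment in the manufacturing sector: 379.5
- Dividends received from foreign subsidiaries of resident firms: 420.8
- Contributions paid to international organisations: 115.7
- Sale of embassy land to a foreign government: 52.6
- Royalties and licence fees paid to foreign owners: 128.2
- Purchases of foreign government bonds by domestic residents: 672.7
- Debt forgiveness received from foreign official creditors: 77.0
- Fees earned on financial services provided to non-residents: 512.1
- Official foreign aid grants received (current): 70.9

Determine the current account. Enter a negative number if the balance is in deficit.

Goods: 835.6 - 2653.1 + 594.2 - 1309.7 = -2533.0
Services: 512.1 - 128.2 = 383.9
Primary income: -370.5 + 420.8 = 50.3
Secondary income: -115.7 + 70.9 = -44.8
Current account = (-2533.0) + 383.9 + 50.3 + (-44.8) = -2143.6
(Excluded from the current account — financial account: borrowing by resident firms from foreign banks 308.1, inward foreign direct investment in the manufacturing sector 379.5, purchases of foreign government bonds by domestic residents 672.7; capital account: capital transfers received from emigrants 66.5, sale of embassy land to a foreign government 52.6, debt forgiveness received from foreign official creditors 77.0.)

-2143.6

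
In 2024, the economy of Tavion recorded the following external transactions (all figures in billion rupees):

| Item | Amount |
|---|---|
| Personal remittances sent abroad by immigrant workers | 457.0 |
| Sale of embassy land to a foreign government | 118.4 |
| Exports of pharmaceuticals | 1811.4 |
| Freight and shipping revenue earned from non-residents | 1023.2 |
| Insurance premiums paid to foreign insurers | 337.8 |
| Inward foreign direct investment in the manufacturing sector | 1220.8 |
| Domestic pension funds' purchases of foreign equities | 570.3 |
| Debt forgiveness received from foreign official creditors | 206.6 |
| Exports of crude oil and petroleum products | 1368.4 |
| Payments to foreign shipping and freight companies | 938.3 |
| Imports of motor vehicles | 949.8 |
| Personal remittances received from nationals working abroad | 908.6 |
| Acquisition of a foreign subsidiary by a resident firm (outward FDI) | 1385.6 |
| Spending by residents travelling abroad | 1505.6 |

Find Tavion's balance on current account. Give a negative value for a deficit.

Goods: 1368.4 - 949.8 + 1811.4 = 2230.0
Services: -337.8 - 1505.6 + 1023.2 - 938.3 = -1758.5
Secondary income: -457.0 + 908.6 = 451.6
Current account = 2230.0 + (-1758.5) + 451.6 = 923.1
(Excluded from the current account — capital account: sale of embassy land to a foreign government 118.4, debt forgiveness received from foreign official creditors 206.6; financial account: inward foreign direct investment in the manufacturing sector 1220.8, domestic pension funds' purchases of foreign equities 570.3, acquisition of a foreign subsidiary by a resident firm (outward FDI) 1385.6.)

923.1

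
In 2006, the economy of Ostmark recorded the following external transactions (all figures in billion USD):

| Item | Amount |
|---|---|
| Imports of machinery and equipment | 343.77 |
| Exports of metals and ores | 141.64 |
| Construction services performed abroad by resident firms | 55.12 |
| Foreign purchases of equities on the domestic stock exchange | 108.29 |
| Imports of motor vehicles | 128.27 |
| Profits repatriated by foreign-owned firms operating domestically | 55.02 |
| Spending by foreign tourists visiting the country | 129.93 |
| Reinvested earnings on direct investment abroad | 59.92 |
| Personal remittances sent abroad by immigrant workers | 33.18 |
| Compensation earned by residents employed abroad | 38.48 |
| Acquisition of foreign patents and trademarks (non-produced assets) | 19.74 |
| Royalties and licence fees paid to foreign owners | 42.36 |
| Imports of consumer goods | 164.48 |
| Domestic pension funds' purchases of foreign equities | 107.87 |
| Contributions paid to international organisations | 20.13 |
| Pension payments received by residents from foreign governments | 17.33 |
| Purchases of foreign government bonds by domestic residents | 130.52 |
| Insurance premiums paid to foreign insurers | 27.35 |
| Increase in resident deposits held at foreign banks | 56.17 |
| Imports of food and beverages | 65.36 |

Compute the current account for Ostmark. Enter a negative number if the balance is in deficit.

Goods: -128.27 - 65.36 - 343.77 - 164.48 + 141.64 = -560.24
Services: -27.35 + 129.93 - 42.36 + 55.12 = 115.34
Primary income: 38.48 + 59.92 - 55.02 = 43.38
Secondary income: 17.33 - 33.18 - 20.13 = -35.98
Current account = (-560.24) + 115.34 + 43.38 + (-35.98) = -437.50
(Excluded from the current account — financial account: foreign purchases of equities on the domestic stock exchange 108.29, domestic pension funds' purchases of foreign equities 107.87, purchases of foreign government bonds by domestic residents 130.52, increase in resident deposits held at foreign banks 56.17; capital account: acquisition of foreign patents and trademarks (non-produced assets) 19.74.)

-437.50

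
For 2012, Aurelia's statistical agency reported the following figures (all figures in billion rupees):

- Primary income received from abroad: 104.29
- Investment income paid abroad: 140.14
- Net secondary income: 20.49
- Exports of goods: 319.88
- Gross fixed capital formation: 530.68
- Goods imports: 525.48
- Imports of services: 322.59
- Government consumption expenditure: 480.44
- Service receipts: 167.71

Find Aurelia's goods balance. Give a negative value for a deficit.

Goods balance = 319.88 - 525.48 = -205.60

-205.60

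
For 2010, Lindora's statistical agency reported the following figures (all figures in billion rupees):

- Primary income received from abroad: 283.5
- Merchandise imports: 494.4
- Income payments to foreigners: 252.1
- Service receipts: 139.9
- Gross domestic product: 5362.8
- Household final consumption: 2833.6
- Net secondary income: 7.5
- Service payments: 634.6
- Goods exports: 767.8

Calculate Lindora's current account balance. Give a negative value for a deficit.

-182.4

Goods balance = 767.8 - 494.4 = 273.4
Services balance = 139.9 - 634.6 = -494.7
Trade balance (goods + services) = 273.4 + (-494.7) = -221.3
Net primary income = 283.5 - 252.1 = 31.4
Net secondary income = 7.5
Current account = -221.3 + 31.4 + 7.5 = -182.4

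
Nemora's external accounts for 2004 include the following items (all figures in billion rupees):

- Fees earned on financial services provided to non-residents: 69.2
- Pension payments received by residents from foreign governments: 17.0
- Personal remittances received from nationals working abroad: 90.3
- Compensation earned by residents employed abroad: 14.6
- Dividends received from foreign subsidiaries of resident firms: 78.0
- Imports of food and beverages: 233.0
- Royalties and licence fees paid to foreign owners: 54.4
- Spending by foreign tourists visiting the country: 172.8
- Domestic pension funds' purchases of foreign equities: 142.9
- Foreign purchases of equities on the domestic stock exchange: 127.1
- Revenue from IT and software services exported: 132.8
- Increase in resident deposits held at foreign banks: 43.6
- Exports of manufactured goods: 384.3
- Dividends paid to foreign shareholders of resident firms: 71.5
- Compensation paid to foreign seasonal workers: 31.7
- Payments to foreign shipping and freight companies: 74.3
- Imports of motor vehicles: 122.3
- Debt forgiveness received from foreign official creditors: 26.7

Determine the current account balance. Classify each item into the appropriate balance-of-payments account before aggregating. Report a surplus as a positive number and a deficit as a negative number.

371.8

Goods: 384.3 - 122.3 - 233.0 = 29.0
Services: 172.8 - 54.4 - 74.3 + 132.8 + 69.2 = 246.1
Primary income: 78.0 + 14.6 - 71.5 - 31.7 = -10.6
Secondary income: 17.0 + 90.3 = 107.3
Current account = 29.0 + 246.1 + (-10.6) + 107.3 = 371.8
(Excluded from the current account — financial account: domestic pension funds' purchases of foreign equities 142.9, foreign purchases of equities on the domestic stock exchange 127.1, increase in resident deposits held at foreign banks 43.6; capital account: debt forgiveness received from foreign official creditors 26.7.)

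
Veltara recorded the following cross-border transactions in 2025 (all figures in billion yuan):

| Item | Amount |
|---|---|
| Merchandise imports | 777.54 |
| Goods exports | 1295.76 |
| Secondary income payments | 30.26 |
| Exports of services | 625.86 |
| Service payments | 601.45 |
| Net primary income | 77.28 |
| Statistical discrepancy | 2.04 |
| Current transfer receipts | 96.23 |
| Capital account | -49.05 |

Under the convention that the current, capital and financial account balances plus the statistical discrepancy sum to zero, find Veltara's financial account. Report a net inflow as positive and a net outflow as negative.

Goods balance = 1295.76 - 777.54 = 518.22
Services balance = 625.86 - 601.45 = 24.41
Trade balance (goods + services) = 518.22 + 24.41 = 542.63
Net primary income = 77.28
Net secondary income = 96.23 - 30.26 = 65.97
Current account = 542.63 + 77.28 + 65.97 = 685.88
Financial account = -(685.88 + (-49.05) + 2.04) = -638.87

-638.87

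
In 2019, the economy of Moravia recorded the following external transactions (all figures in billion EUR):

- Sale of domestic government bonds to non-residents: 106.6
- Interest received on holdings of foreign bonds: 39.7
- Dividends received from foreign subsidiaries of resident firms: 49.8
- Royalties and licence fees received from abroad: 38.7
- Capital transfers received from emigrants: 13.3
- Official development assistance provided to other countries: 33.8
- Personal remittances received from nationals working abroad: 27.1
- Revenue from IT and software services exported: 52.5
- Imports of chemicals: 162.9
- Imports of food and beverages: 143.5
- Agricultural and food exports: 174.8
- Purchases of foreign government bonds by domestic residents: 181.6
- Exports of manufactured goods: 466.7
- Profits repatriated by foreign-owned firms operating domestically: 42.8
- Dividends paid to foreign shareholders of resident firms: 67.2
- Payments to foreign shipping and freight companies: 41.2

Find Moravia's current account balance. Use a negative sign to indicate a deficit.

Goods: 174.8 + 466.7 - 162.9 - 143.5 = 335.1
Services: -41.2 + 38.7 + 52.5 = 50.0
Primary income: -67.2 - 42.8 + 39.7 + 49.8 = -20.5
Secondary income: -33.8 + 27.1 = -6.7
Current account = 335.1 + 50.0 + (-20.5) + (-6.7) = 357.9
(Excluded from the current account — financial account: sale of domestic government bonds to non-residents 106.6, purchases of foreign government bonds by domestic residents 181.6; capital account: capital transfers received from emigrants 13.3.)

357.9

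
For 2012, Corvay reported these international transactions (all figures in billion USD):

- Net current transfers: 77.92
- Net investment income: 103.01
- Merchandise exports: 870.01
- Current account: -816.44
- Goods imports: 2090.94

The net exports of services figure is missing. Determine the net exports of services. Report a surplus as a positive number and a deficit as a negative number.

Current account = goods balance + services balance + net primary income + net secondary income
Sum of the known components = -1040.00
Net exports of services = CA - (known components) = -816.44 - (-1040.00) = 223.56

223.56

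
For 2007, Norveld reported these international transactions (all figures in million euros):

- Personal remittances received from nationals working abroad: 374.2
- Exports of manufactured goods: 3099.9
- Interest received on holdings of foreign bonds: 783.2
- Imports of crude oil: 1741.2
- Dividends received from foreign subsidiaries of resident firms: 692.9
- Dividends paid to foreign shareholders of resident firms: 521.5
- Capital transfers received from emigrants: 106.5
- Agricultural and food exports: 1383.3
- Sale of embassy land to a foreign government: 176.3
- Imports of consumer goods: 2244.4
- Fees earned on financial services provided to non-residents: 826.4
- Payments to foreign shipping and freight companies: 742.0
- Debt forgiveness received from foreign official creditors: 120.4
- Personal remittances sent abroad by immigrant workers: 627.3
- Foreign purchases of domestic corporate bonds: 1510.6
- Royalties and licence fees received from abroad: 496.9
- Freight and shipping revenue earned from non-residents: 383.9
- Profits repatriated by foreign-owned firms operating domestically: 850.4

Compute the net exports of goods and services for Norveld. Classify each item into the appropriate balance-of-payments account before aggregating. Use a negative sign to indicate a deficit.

Goods: 1383.3 + 3099.9 - 2244.4 - 1741.2 = 497.6
Services: -742.0 + 826.4 + 383.9 + 496.9 = 965.2
Trade balance = 497.6 + 965.2 = 1462.8
(Excluded from the trade balance — secondary income: personal remittances received from nationals working abroad 374.2, personal remittances sent abroad by immigrant workers 627.3; primary income: interest received on holdings of foreign bonds 783.2, dividends received from foreign subsidiaries of resident firms 692.9, dividends paid to foreign shareholders of resident firms 521.5, profits repatriated by foreign-owned firms operating domestically 850.4; capital account: capital transfers received from emigrants 106.5, sale of embassy land to a foreign government 176.3, debt forgiveness received from foreign official creditors 120.4; financial account: foreign purchases of domestic corporate bonds 1510.6.)

1462.8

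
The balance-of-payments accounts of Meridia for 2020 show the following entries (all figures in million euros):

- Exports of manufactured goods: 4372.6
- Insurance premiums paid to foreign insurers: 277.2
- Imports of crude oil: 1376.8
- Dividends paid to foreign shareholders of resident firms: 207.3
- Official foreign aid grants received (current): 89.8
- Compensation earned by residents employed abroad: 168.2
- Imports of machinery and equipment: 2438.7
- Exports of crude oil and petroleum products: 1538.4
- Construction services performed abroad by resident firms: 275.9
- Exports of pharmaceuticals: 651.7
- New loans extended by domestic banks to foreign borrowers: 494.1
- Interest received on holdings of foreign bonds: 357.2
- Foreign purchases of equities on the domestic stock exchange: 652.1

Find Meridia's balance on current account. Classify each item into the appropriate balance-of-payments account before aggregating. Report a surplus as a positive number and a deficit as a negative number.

Goods: -2438.7 + 1538.4 + 651.7 - 1376.8 + 4372.6 = 2747.2
Services: 275.9 - 277.2 = -1.3
Primary income: 357.2 - 207.3 + 168.2 = 318.1
Secondary income: 89.8
Current account = 2747.2 + (-1.3) + 318.1 + 89.8 = 3153.8
(Excluded from the current account — financial account: new loans extended by domestic banks to foreign borrowers 494.1, foreign purchases of equities on the domestic stock exchange 652.1.)

3153.8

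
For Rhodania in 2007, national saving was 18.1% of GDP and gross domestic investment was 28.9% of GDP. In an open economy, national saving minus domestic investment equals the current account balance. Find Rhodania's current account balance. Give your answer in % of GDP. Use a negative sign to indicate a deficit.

-10.8

CA = S - I = 18.1 - 28.9 = -10.8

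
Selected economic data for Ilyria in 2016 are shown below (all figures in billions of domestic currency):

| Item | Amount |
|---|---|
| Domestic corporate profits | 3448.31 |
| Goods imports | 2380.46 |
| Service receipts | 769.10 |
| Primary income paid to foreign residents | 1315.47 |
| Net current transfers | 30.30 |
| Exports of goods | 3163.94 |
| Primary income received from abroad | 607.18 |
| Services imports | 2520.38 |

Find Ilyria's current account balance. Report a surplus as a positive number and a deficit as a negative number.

Goods balance = 3163.94 - 2380.46 = 783.48
Services balance = 769.10 - 2520.38 = -1751.28
Trade balance (goods + services) = 783.48 + (-1751.28) = -967.80
Net primary income = 607.18 - 1315.47 = -708.29
Net secondary income = 30.30
Current account = -967.80 + (-708.29) + 30.30 = -1645.79

-1645.79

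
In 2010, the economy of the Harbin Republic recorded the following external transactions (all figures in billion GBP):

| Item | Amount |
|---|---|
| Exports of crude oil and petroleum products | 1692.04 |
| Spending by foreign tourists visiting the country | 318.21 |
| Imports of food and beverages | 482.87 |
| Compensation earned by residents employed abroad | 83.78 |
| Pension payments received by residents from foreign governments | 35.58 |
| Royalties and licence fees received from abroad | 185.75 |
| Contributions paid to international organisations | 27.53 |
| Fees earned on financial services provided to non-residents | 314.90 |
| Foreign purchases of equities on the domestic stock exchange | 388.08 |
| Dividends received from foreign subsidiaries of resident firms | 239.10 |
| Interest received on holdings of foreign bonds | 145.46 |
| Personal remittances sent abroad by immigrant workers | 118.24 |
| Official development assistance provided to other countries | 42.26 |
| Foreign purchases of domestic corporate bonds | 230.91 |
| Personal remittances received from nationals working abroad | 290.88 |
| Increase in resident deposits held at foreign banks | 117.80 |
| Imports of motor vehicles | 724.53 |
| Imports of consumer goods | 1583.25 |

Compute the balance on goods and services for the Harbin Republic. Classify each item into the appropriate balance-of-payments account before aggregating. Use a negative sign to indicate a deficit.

Goods: -482.87 - 1583.25 + 1692.04 - 724.53 = -1098.61
Services: 185.75 + 314.90 + 318.21 = 818.86
Trade balance = -1098.61 + 818.86 = -279.75
(Excluded from the trade balance — primary income: compensation earned by residents employed abroad 83.78, dividends received from foreign subsidiaries of resident firms 239.10, interest received on holdings of foreign bonds 145.46; secondary income: pension payments received by residents from foreign governments 35.58, contributions paid to international organisations 27.53, personal remittances sent abroad by immigrant workers 118.24, official development assistance provided to other countries 42.26, personal remittances received from nationals working abroad 290.88; financial account: foreign purchases of equities on the domestic stock exchange 388.08, foreign purchases of domestic corporate bonds 230.91, increase in resident deposits held at foreign banks 117.80.)

-279.75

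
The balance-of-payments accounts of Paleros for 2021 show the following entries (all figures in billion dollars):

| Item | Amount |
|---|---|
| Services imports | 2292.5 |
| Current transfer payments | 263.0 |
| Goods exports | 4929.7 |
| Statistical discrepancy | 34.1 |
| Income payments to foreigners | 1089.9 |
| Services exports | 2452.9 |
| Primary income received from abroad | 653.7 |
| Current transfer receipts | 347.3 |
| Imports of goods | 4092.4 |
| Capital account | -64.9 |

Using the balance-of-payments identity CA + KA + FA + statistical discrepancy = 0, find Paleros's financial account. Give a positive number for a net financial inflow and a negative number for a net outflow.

-615.0

Goods balance = 4929.7 - 4092.4 = 837.3
Services balance = 2452.9 - 2292.5 = 160.4
Trade balance (goods + services) = 837.3 + 160.4 = 997.7
Net primary income = 653.7 - 1089.9 = -436.2
Net secondary income = 347.3 - 263.0 = 84.3
Current account = 997.7 + (-436.2) + 84.3 = 645.8
Financial account = -(645.8 + (-64.9) + 34.1) = -615.0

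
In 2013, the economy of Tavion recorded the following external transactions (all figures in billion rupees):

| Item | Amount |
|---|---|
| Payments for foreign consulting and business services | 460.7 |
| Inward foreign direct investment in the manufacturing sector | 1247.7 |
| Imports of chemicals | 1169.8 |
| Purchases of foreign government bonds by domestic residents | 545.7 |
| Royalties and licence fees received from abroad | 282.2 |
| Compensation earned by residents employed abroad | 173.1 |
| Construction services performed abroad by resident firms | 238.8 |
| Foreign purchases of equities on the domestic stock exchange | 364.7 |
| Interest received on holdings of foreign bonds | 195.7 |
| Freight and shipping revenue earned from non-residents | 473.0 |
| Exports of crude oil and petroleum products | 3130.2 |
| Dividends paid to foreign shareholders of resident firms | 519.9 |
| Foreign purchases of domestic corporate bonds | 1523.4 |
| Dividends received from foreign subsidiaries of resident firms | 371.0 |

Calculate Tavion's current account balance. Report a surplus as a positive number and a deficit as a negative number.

Goods: 3130.2 - 1169.8 = 1960.4
Services: 282.2 + 238.8 - 460.7 + 473.0 = 533.3
Primary income: 195.7 + 173.1 - 519.9 + 371.0 = 219.9
Current account = 1960.4 + 533.3 + 219.9 = 2713.6
(Excluded from the current account — financial account: inward foreign direct investment in the manufacturing sector 1247.7, purchases of foreign government bonds by domestic residents 545.7, foreign purchases of equities on the domestic stock exchange 364.7, foreign purchases of domestic corporate bonds 1523.4.)

2713.6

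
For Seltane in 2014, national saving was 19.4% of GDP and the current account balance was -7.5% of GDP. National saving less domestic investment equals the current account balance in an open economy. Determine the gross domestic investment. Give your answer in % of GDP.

S - I = CA (net lending to the rest of the world).
I = S - CA = 19.4 - (-7.5) = 26.9

26.9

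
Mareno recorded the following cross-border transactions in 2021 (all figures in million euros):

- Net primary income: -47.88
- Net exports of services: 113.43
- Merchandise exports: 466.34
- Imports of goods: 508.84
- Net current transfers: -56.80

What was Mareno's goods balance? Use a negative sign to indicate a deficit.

Goods balance = 466.34 - 508.84 = -42.50

-42.50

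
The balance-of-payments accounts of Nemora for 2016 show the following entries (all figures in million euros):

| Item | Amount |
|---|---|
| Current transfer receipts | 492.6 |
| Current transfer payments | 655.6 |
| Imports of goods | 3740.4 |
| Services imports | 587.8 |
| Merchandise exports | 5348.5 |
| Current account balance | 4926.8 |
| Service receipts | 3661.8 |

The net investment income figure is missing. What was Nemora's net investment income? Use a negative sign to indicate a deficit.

407.7

Current account = goods balance + services balance + net primary income + net secondary income
Sum of the known components = 4519.1
Net investment income = CA - (known components) = 4926.8 - 4519.1 = 407.7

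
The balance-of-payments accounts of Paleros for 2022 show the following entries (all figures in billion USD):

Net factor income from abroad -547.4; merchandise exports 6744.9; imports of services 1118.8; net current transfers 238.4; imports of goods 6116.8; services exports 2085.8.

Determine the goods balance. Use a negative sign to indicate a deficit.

Goods balance = 6744.9 - 6116.8 = 628.1

628.1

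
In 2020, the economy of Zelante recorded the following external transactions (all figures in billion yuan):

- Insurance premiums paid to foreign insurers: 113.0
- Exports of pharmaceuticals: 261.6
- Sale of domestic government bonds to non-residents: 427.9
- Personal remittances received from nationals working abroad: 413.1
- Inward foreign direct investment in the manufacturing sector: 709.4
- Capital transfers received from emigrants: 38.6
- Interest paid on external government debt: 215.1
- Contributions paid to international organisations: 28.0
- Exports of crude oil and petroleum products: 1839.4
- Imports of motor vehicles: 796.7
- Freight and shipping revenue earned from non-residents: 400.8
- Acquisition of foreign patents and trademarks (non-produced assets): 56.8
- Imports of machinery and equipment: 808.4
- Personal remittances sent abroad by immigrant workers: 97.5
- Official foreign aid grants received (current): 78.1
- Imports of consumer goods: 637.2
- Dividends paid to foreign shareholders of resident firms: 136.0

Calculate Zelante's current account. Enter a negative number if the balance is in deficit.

Goods: -808.4 + 261.6 - 637.2 - 796.7 + 1839.4 = -141.3
Services: 400.8 - 113.0 = 287.8
Primary income: -136.0 - 215.1 = -351.1
Secondary income: 78.1 - 97.5 - 28.0 + 413.1 = 365.7
Current account = (-141.3) + 287.8 + (-351.1) + 365.7 = 161.1
(Excluded from the current account — financial account: sale of domestic government bonds to non-residents 427.9, inward foreign direct investment in the manufacturing sector 709.4; capital account: capital transfers received from emigrants 38.6, acquisition of foreign patents and trademarks (non-produced assets) 56.8.)

161.1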